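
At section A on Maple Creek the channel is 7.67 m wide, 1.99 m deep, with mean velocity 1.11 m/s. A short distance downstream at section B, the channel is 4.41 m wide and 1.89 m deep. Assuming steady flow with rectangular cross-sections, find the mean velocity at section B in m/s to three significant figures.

2.03 m/s

Q = A₁V₁ = (7.67×1.99) × 1.11 = 16.94 m³/s
A₂ = 4.41 × 1.89 = 8.335 m²
V₂ = Q/A₂ = 16.94/8.335 = 2.033 m/s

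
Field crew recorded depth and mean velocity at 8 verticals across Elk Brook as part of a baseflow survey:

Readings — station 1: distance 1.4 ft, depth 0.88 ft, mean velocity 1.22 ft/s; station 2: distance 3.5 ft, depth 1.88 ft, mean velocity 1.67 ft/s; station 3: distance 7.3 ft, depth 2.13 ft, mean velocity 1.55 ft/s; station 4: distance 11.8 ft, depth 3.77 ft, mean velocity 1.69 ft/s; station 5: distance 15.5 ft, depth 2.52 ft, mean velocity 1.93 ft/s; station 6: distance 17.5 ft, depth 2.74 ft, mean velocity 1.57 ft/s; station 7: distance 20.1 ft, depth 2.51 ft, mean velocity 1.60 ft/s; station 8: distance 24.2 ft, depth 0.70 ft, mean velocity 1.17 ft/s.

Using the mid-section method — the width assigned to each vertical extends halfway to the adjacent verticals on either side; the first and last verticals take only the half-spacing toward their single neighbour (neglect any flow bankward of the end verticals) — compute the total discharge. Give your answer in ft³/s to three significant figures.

89.1 ft³/s

w_1 = (3.5 − 1.4)/2 = 1.05 ft; q_1 = 1.22 × 0.88 × 1.05 = 1.127 ft³/s
w_2 = (7.3 − 1.4)/2 = 2.95 ft; q_2 = 1.67 × 1.88 × 2.95 = 9.262 ft³/s
w_3 = (11.8 − 3.5)/2 = 4.15 ft; q_3 = 1.55 × 2.13 × 4.15 = 13.70 ft³/s
w_4 = (15.5 − 7.3)/2 = 4.1 ft; q_4 = 1.69 × 3.77 × 4.1 = 26.12 ft³/s
w_5 = (17.5 − 11.8)/2 = 2.85 ft; q_5 = 1.93 × 2.52 × 2.85 = 13.86 ft³/s
w_6 = (20.1 − 15.5)/2 = 2.3 ft; q_6 = 1.57 × 2.74 × 2.3 = 9.894 ft³/s
w_7 = (24.2 − 17.5)/2 = 3.35 ft; q_7 = 1.60 × 2.51 × 3.35 = 13.45 ft³/s
w_8 = (24.2 − 20.1)/2 = 2.05 ft; q_8 = 1.17 × 0.70 × 2.05 = 1.679 ft³/s
Q = Σ qᵢ = 89.10 ft³/s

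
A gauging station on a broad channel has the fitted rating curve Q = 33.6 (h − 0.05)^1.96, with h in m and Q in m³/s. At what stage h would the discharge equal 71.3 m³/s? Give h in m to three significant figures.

1.52 m

h − h₀ = (Q/C)^(1/b) = (71.3/33.6)^(1/1.96) = 1.468 m
h = 0.05 + 1.468 = 1.518 m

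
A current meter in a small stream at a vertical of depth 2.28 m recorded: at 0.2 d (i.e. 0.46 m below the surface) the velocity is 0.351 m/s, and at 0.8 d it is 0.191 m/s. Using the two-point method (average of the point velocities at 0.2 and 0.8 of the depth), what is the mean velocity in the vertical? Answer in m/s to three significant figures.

v̄ = (0.351 + 0.191) / 2 = 0.2710 m/s

0.271 m/s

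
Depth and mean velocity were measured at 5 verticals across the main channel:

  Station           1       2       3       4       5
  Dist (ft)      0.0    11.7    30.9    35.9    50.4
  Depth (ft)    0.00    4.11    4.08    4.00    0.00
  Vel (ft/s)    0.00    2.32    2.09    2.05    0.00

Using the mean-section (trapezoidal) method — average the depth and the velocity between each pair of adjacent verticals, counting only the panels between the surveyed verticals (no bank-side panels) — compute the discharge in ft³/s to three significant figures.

Panel 1-2: Δb = 11.7 ft, d̄ = (0.00+4.11)/2 = 2.055, v̄ = (0.00+2.32)/2 = 1.16 → q = 11.7×2.055×1.16 = 27.89 ft³/s
Panel 2-3: Δb = 19.2 ft, d̄ = (4.11+4.08)/2 = 4.095, v̄ = (2.32+2.09)/2 = 2.205 → q = 19.2×4.095×2.205 = 173.4 ft³/s
Panel 3-4: Δb = 5 ft, d̄ = (4.08+4.00)/2 = 4.04, v̄ = (2.09+2.05)/2 = 2.07 → q = 5×4.04×2.07 = 41.81 ft³/s
Panel 4-5: Δb = 14.5 ft, d̄ = (4.00+0.00)/2 = 2, v̄ = (2.05+0.00)/2 = 1.025 → q = 14.5×2×1.025 = 29.73 ft³/s
Q = Σ q = 272.8 ft³/s

273 ft³/s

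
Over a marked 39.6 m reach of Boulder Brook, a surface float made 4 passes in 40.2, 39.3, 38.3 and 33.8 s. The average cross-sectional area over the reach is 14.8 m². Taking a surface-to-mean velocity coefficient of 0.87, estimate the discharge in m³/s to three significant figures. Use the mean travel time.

t̄ = (40.2 + 39.3 + 38.3 + 33.8) / 4 = 37.9 s
v_surface = L / t̄ = 39.6 / 37.9 = 1.045 m/s
v_mean = 0.87 × 1.045 = 0.9090 m/s
Q = A × v_mean = 14.8 × 0.9090 = 13.45 m³/s

13.5 m³/s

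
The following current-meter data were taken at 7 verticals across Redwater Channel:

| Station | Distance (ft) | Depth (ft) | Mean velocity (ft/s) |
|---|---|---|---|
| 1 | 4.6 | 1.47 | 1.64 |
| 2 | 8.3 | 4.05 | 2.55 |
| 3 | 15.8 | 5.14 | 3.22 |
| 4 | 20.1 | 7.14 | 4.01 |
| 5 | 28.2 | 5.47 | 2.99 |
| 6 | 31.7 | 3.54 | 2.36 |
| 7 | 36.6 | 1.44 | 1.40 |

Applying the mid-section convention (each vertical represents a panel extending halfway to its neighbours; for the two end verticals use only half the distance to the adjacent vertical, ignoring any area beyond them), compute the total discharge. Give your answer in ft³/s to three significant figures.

w_1 = (8.3 − 4.6)/2 = 1.85 ft; q_1 = 1.64 × 1.47 × 1.85 = 4.460 ft³/s
w_2 = (15.8 − 4.6)/2 = 5.6 ft; q_2 = 2.55 × 4.05 × 5.6 = 57.83 ft³/s
w_3 = (20.1 − 8.3)/2 = 5.9 ft; q_3 = 3.22 × 5.14 × 5.9 = 97.65 ft³/s
w_4 = (28.2 − 15.8)/2 = 6.2 ft; q_4 = 4.01 × 7.14 × 6.2 = 177.5 ft³/s
w_5 = (31.7 − 20.1)/2 = 5.8 ft; q_5 = 2.99 × 5.47 × 5.8 = 94.86 ft³/s
w_6 = (36.6 − 28.2)/2 = 4.2 ft; q_6 = 2.36 × 3.54 × 4.2 = 35.09 ft³/s
w_7 = (36.6 − 31.7)/2 = 2.45 ft; q_7 = 1.40 × 1.44 × 2.45 = 4.939 ft³/s
Q = Σ qᵢ = 472.3 ft³/s

472 ft³/s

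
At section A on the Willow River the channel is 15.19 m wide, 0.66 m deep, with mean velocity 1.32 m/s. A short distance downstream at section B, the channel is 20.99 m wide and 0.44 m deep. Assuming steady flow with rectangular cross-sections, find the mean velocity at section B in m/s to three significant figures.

1.43 m/s

Q = A₁V₁ = (15.19×0.66) × 1.32 = 13.23 m³/s
A₂ = 20.99 × 0.44 = 9.236 m²
V₂ = Q/A₂ = 13.23/9.236 = 1.433 m/s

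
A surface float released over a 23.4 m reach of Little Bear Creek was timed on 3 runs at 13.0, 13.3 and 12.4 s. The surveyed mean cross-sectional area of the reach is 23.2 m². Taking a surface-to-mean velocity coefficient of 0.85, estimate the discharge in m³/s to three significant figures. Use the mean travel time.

t̄ = (13.0 + 13.3 + 12.4) / 3 = 12.9 s
v_surface = L / t̄ = 23.4 / 12.9 = 1.814 m/s
v_mean = 0.85 × 1.814 = 1.542 m/s
Q = A × v_mean = 23.2 × 1.542 = 35.77 m³/s

35.8 m³/s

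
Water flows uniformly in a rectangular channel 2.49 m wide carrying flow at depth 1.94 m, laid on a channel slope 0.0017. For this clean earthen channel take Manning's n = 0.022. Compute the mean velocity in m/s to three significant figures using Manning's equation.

A = b·y = 2.49 × 1.94 = 4.831 m²
P = b + 2y = 2.49 + 2×1.94 = 6.370 m
R = A/P = 4.831/6.370 = 0.7583 m
Q = (1/n)·A·R^(2/3)·S^(1/2) = (1/0.022) × 4.831 × 0.7583^(2/3) × 0.0017^(1/2) = 7.529 m³/s
V = Q/A = 7.529/4.831 = 1.559 m/s

1.56 m/s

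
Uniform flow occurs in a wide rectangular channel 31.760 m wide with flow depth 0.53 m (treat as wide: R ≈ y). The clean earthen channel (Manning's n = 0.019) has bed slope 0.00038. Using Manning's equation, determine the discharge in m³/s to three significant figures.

A = b·y = 31.760 × 0.53 = 16.83 m²
Wide channel: R ≈ y = 0.53 m
Q = (1/n)·A·R^(2/3)·S^(1/2) = (1/0.019) × 16.83 × 0.5300^(2/3) × 0.00038^(1/2) = 11.31 m³/s

11.3 m³/s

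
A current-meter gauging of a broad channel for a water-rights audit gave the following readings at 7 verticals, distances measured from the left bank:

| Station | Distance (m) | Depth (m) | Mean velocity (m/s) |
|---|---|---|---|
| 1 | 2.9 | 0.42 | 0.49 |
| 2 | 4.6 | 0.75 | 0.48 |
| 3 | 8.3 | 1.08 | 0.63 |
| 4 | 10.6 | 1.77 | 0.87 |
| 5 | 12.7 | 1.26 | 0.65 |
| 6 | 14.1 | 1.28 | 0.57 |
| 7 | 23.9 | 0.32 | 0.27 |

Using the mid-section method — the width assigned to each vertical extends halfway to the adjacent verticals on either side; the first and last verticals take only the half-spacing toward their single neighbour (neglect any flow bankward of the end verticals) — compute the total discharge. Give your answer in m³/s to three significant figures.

12.5 m³/s

w_1 = (4.6 − 2.9)/2 = 0.85 m; q_1 = 0.49 × 0.42 × 0.85 = 0.1749 m³/s
w_2 = (8.3 − 2.9)/2 = 2.7 m; q_2 = 0.48 × 0.75 × 2.7 = 0.9720 m³/s
w_3 = (10.6 − 4.6)/2 = 3 m; q_3 = 0.63 × 1.08 × 3 = 2.041 m³/s
w_4 = (12.7 − 8.3)/2 = 2.2 m; q_4 = 0.87 × 1.77 × 2.2 = 3.388 m³/s
w_5 = (14.1 − 10.6)/2 = 1.75 m; q_5 = 0.65 × 1.26 × 1.75 = 1.433 m³/s
w_6 = (23.9 − 12.7)/2 = 5.6 m; q_6 = 0.57 × 1.28 × 5.6 = 4.086 m³/s
w_7 = (23.9 − 14.1)/2 = 4.9 m; q_7 = 0.27 × 0.32 × 4.9 = 0.4234 m³/s
Q = Σ qᵢ = 12.52 m³/s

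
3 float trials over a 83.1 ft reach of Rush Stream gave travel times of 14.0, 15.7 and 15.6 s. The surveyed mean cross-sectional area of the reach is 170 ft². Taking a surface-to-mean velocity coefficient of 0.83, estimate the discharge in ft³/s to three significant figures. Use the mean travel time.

t̄ = (14.0 + 15.7 + 15.6) / 3 = 15.1 s
v_surface = L / t̄ = 83.1 / 15.1 = 5.503 ft/s
v_mean = 0.83 × 5.503 = 4.568 ft/s
Q = A × v_mean = 170 × 4.568 = 776.5 ft³/s

777 ft³/s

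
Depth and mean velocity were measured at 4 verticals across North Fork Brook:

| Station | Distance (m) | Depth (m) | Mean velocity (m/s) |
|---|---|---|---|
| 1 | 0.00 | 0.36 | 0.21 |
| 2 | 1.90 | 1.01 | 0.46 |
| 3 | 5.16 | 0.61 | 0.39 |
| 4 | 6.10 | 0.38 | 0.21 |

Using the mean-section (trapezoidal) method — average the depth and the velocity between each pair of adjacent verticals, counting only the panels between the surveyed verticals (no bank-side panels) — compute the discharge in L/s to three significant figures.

Panel 1-2: Δb = 1.9 m, d̄ = (0.36+1.01)/2 = 0.685, v̄ = (0.21+0.46)/2 = 0.335 → q = 1.9×0.685×0.335 = 0.4360 m³/s
Panel 2-3: Δb = 3.26 m, d̄ = (1.01+0.61)/2 = 0.81, v̄ = (0.46+0.39)/2 = 0.425 → q = 3.26×0.81×0.425 = 1.122 m³/s
Panel 3-4: Δb = 0.94 m, d̄ = (0.61+0.38)/2 = 0.495, v̄ = (0.39+0.21)/2 = 0.3 → q = 0.94×0.495×0.3 = 0.1396 m³/s
Q = Σ q = 1.698 m³/s
= 1.698 × 1000 = 1698 L/s

1700 L/s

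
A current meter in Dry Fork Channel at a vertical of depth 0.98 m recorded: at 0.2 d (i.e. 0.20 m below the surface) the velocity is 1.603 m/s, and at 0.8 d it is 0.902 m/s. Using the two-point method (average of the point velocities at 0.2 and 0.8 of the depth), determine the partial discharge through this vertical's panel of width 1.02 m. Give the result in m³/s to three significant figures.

1.25 m³/s

v̄ = (1.603 + 0.902) / 2 = 1.253 m/s
q = v̄ × d × w = 1.253 × 0.98 × 1.02 = 1.252 m³/s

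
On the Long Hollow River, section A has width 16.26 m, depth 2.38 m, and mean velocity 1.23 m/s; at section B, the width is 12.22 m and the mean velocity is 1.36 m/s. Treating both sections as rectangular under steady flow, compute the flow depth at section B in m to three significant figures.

Q = A₁V₁ = (16.26×2.38) × 1.23 = 47.60 m³/s
d₂ = Q/(b₂ V₂) = 47.60/(12.22×1.36) = 2.864 m

2.86 m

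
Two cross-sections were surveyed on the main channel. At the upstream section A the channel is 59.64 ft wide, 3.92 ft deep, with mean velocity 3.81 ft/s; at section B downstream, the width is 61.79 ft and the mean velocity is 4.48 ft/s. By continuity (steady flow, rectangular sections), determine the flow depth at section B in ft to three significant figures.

Q = A₁V₁ = (59.64×3.92) × 3.81 = 890.7 ft³/s
d₂ = Q/(b₂ V₂) = 890.7/(61.79×4.48) = 3.218 ft

3.22 ft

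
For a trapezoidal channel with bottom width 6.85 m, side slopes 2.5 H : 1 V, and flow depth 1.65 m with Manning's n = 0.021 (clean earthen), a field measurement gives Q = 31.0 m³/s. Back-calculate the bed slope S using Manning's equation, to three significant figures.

A = (b + z·y)·y = (6.85 + 2.5×1.65)×1.65 = 18.11 m²
P = b + 2y√(1+z²) = 6.85 + 2×1.65×√(1+2.5²) = 15.74 m
R = A/P = 18.11/15.74 = 1.151 m
S = (Q·n / (1·A·R^(2/3)))² = (31.0×0.021 / (1×18.11×1.098))² = 0.001072

0.00107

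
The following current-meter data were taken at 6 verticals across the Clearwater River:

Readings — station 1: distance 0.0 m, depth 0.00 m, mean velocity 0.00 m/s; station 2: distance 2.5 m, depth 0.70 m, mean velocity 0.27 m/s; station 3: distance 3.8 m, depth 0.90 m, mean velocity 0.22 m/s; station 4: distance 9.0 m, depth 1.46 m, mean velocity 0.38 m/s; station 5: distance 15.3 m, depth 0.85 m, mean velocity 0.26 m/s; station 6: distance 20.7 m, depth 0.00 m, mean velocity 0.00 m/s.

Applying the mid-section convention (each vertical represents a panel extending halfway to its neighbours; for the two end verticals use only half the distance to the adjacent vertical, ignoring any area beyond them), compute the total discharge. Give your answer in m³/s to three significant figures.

w_2 = (3.8 − 0.0)/2 = 1.9 m; q_2 = 0.27 × 0.70 × 1.9 = 0.3591 m³/s
w_3 = (9.0 − 2.5)/2 = 3.25 m; q_3 = 0.22 × 0.90 × 3.25 = 0.6435 m³/s
w_4 = (15.3 − 3.8)/2 = 5.75 m; q_4 = 0.38 × 1.46 × 5.75 = 3.190 m³/s
w_5 = (20.7 − 9.0)/2 = 5.85 m; q_5 = 0.26 × 0.85 × 5.85 = 1.293 m³/s
Stations 1, 6 contribute zero (depth or velocity is 0).
Q = Σ qᵢ = 5.486 m³/s

5.49 m³/s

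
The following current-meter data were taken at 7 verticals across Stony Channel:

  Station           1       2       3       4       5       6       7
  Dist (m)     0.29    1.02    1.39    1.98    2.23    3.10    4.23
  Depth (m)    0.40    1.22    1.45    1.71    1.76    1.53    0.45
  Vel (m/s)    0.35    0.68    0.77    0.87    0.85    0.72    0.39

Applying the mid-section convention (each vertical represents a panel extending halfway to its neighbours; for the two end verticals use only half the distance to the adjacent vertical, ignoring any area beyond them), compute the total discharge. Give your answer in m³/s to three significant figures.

3.71 m³/s

w_1 = (1.02 − 0.29)/2 = 0.365 m; q_1 = 0.35 × 0.40 × 0.365 = 0.05110 m³/s
w_2 = (1.39 − 0.29)/2 = 0.55 m; q_2 = 0.68 × 1.22 × 0.55 = 0.4563 m³/s
w_3 = (1.98 − 1.02)/2 = 0.48 m; q_3 = 0.77 × 1.45 × 0.48 = 0.5359 m³/s
w_4 = (2.23 − 1.39)/2 = 0.42 m; q_4 = 0.87 × 1.71 × 0.42 = 0.6248 m³/s
w_5 = (3.10 − 1.98)/2 = 0.56 m; q_5 = 0.85 × 1.76 × 0.56 = 0.8378 m³/s
w_6 = (4.23 − 2.23)/2 = 1 m; q_6 = 0.72 × 1.53 × 1 = 1.102 m³/s
w_7 = (4.23 − 3.10)/2 = 0.565 m; q_7 = 0.39 × 0.45 × 0.565 = 0.09916 m³/s
Q = Σ qᵢ = 3.707 m³/s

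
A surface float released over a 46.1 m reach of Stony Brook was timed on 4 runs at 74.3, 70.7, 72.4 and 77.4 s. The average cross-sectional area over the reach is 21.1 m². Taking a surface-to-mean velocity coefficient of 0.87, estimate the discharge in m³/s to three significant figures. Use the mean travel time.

t̄ = (74.3 + 70.7 + 72.4 + 77.4) / 4 = 73.7 s
v_surface = L / t̄ = 46.1 / 73.7 = 0.6255 m/s
v_mean = 0.87 × 0.6255 = 0.5442 m/s
Q = A × v_mean = 21.1 × 0.5442 = 11.48 m³/s

11.5 m³/s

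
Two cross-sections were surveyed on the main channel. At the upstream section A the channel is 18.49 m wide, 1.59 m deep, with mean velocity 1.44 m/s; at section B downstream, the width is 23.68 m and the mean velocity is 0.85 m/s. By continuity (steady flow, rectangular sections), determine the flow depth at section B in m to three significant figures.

Q = A₁V₁ = (18.49×1.59) × 1.44 = 42.33 m³/s
d₂ = Q/(b₂ V₂) = 42.33/(23.68×0.85) = 2.103 m

2.10 m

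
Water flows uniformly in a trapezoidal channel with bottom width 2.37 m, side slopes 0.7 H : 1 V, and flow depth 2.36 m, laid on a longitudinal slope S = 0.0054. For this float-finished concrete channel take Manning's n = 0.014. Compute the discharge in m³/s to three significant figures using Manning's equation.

55.2 m³/s

A = (b + z·y)·y = (2.37 + 0.7×2.36)×2.36 = 9.492 m²
P = b + 2y√(1+z²) = 2.37 + 2×2.36×√(1+0.7²) = 8.131 m
R = A/P = 9.492/8.131 = 1.167 m
Q = (1/n)·A·R^(2/3)·S^(1/2) = (1/0.014) × 9.492 × 1.167^(2/3) × 0.0054^(1/2) = 55.23 m³/s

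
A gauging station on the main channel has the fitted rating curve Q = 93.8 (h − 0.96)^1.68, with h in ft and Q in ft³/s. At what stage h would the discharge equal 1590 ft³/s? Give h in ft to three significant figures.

h − h₀ = (Q/C)^(1/b) = (1590/93.8)^(1/1.68) = 5.391 ft
h = 0.96 + 5.391 = 6.351 ft

6.35 ft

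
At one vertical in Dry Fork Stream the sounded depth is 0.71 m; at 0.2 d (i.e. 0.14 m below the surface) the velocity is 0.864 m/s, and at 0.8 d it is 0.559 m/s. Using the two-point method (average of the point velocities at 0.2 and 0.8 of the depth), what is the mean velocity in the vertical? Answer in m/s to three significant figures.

v̄ = (0.864 + 0.559) / 2 = 0.7115 m/s

0.712 m/s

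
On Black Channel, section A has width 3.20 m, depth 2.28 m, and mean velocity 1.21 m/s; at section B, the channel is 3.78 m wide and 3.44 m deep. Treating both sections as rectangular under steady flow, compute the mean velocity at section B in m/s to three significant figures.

Q = A₁V₁ = (3.20×2.28) × 1.21 = 8.828 m³/s
A₂ = 3.78 × 3.44 = 13.00 m²
V₂ = Q/A₂ = 8.828/13.00 = 0.6789 m/s

0.679 m/s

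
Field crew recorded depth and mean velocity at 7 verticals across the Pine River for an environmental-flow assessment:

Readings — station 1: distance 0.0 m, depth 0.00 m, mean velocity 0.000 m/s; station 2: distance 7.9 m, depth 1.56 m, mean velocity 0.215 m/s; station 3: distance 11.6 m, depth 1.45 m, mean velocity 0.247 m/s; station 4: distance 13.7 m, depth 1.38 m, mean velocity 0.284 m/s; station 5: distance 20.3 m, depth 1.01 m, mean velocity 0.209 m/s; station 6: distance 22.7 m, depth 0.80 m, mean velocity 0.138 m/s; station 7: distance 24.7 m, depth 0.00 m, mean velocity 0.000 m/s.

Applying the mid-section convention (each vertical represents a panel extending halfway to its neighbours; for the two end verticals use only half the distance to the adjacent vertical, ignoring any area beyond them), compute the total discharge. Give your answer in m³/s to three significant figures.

w_2 = (11.6 − 0.0)/2 = 5.8 m; q_2 = 0.215 × 1.56 × 5.8 = 1.945 m³/s
w_3 = (13.7 − 7.9)/2 = 2.9 m; q_3 = 0.247 × 1.45 × 2.9 = 1.039 m³/s
w_4 = (20.3 − 11.6)/2 = 4.35 m; q_4 = 0.284 × 1.38 × 4.35 = 1.705 m³/s
w_5 = (22.7 − 13.7)/2 = 4.5 m; q_5 = 0.209 × 1.01 × 4.5 = 0.9499 m³/s
w_6 = (24.7 − 20.3)/2 = 2.2 m; q_6 = 0.138 × 0.80 × 2.2 = 0.2429 m³/s
Stations 1, 7 contribute zero (depth or velocity is 0).
Q = Σ qᵢ = 5.882 m³/s

5.88 m³/s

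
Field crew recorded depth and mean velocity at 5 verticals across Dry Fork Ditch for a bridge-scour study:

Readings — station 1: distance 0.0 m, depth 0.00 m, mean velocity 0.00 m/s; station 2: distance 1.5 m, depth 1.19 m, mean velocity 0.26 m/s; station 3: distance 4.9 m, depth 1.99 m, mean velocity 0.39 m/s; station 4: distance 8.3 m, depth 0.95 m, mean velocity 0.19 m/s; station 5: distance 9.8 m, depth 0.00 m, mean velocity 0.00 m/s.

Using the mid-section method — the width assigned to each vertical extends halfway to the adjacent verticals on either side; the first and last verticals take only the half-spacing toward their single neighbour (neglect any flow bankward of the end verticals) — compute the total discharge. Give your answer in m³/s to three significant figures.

3.84 m³/s

w_2 = (4.9 − 0.0)/2 = 2.45 m; q_2 = 0.26 × 1.19 × 2.45 = 0.7580 m³/s
w_3 = (8.3 − 1.5)/2 = 3.4 m; q_3 = 0.39 × 1.99 × 3.4 = 2.639 m³/s
w_4 = (9.8 − 4.9)/2 = 2.45 m; q_4 = 0.19 × 0.95 × 2.45 = 0.4422 m³/s
Stations 1, 5 contribute zero (depth or velocity is 0).
Q = Σ qᵢ = 3.839 m³/s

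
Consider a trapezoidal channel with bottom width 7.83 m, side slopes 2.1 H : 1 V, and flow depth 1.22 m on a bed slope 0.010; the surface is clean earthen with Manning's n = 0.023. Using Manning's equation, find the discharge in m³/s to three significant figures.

52.8 m³/s

A = (b + z·y)·y = (7.83 + 2.1×1.22)×1.22 = 12.68 m²
P = b + 2y√(1+z²) = 7.83 + 2×1.22×√(1+2.1²) = 13.51 m
R = A/P = 12.68/13.51 = 0.9388 m
Q = (1/n)·A·R^(2/3)·S^(1/2) = (1/0.023) × 12.68 × 0.9388^(2/3) × 0.010^(1/2) = 52.85 m³/s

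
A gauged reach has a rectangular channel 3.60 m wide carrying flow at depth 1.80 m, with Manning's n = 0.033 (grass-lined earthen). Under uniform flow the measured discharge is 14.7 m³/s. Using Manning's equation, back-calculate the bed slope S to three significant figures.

A = b·y = 3.60 × 1.80 = 6.480 m²
P = b + 2y = 3.60 + 2×1.80 = 7.200 m
R = A/P = 6.480/7.200 = 0.9000 m
S = (Q·n / (1·A·R^(2/3)))² = (14.7×0.033 / (1×6.480×0.9322))² = 0.006449

0.00645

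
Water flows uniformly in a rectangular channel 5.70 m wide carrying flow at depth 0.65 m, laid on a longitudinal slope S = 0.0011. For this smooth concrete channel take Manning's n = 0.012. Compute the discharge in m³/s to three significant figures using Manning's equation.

6.70 m³/s

A = b·y = 5.70 × 0.65 = 3.705 m²
P = b + 2y = 5.70 + 2×0.65 = 7.000 m
R = A/P = 3.705/7.000 = 0.5293 m
Q = (1/n)·A·R^(2/3)·S^(1/2) = (1/0.012) × 3.705 × 0.5293^(2/3) × 0.0011^(1/2) = 6.700 m³/s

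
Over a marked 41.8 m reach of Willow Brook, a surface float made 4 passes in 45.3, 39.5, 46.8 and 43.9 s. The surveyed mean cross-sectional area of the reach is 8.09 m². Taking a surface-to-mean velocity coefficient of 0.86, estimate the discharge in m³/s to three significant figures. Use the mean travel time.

6.63 m³/s

t̄ = (45.3 + 39.5 + 46.8 + 43.9) / 4 = 43.875 s
v_surface = L / t̄ = 41.8 / 43.875 = 0.9527 m/s
v_mean = 0.86 × 0.9527 = 0.8193 m/s
Q = A × v_mean = 8.09 × 0.8193 = 6.628 m³/s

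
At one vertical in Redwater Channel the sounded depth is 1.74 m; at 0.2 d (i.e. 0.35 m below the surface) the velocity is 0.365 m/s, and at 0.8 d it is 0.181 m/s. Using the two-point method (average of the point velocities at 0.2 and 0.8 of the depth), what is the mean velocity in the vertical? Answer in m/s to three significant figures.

v̄ = (0.365 + 0.181) / 2 = 0.2730 m/s

0.273 m/s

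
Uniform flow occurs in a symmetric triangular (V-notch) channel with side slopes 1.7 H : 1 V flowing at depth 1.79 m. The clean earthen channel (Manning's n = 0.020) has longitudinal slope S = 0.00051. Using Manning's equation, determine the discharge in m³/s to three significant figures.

5.17 m³/s

A = z·y² = 1.7×1.79² = 5.447 m²
P = 2y√(1+z²) = 2×1.79×√(1+1.7²) = 7.061 m
R = A/P = 5.447/7.061 = 0.7714 m
Q = (1/n)·A·R^(2/3)·S^(1/2) = (1/0.020) × 5.447 × 0.7714^(2/3) × 0.00051^(1/2) = 5.173 m³/s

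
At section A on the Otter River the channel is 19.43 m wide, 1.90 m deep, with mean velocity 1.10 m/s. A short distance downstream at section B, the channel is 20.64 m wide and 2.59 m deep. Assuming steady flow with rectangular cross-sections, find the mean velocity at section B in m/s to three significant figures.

0.760 m/s

Q = A₁V₁ = (19.43×1.90) × 1.10 = 40.61 m³/s
A₂ = 20.64 × 2.59 = 53.46 m²
V₂ = Q/A₂ = 40.61/53.46 = 0.7596 m/s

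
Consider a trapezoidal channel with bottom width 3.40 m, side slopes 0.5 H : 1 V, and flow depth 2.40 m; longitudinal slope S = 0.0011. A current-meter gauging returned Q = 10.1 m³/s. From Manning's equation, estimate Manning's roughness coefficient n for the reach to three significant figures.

0.0423

A = (b + z·y)·y = (3.40 + 0.5×2.40)×2.40 = 11.04 m²
P = b + 2y√(1+z²) = 3.40 + 2×2.40×√(1+0.5²) = 8.767 m
R = A/P = 11.04/8.767 = 1.259 m
n = (1/Q)·A·R^(2/3)·S^(1/2) = (1/10.1) × 11.04 × 1.166 × 0.03317 = 0.04228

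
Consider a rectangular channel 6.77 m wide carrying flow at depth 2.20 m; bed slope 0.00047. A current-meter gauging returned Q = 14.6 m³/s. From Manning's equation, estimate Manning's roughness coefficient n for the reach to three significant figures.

A = b·y = 6.77 × 2.20 = 14.89 m²
P = b + 2y = 6.77 + 2×2.20 = 11.17 m
R = A/P = 14.89/11.17 = 1.333 m
n = (1/Q)·A·R^(2/3)·S^(1/2) = (1/14.6) × 14.89 × 1.211 × 0.02168 = 0.02679

0.0268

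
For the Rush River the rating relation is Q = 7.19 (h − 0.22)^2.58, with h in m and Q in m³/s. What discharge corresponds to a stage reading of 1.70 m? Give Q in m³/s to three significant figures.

Q = 7.19 × (1.70 − 0.22)^2.58 = 7.19 × 1.48^2.58 = 19.77 m³/s

19.8 m³/s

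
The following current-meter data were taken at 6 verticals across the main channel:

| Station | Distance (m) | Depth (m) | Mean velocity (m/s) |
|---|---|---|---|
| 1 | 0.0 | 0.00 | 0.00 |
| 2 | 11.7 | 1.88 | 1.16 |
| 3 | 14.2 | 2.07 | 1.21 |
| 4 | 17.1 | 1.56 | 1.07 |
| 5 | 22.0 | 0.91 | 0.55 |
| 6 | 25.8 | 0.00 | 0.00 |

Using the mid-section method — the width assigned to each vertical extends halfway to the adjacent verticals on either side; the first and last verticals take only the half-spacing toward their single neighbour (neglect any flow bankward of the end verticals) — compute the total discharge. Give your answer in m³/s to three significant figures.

30.9 m³/s

w_2 = (14.2 − 0.0)/2 = 7.1 m; q_2 = 1.16 × 1.88 × 7.1 = 15.48 m³/s
w_3 = (17.1 − 11.7)/2 = 2.7 m; q_3 = 1.21 × 2.07 × 2.7 = 6.763 m³/s
w_4 = (22.0 − 14.2)/2 = 3.9 m; q_4 = 1.07 × 1.56 × 3.9 = 6.510 m³/s
w_5 = (25.8 − 17.1)/2 = 4.35 m; q_5 = 0.55 × 0.91 × 4.35 = 2.177 m³/s
Stations 1, 6 contribute zero (depth or velocity is 0).
Q = Σ qᵢ = 30.93 m³/s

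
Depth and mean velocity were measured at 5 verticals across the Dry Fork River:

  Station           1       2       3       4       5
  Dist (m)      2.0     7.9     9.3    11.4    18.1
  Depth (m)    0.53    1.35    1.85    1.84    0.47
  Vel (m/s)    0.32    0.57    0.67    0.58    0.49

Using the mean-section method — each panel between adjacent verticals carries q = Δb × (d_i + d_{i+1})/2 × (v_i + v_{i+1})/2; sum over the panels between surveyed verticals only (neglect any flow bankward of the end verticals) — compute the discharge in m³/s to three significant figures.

Panel 1-2: Δb = 5.9 m, d̄ = (0.53+1.35)/2 = 0.94, v̄ = (0.32+0.57)/2 = 0.445 → q = 5.9×0.94×0.445 = 2.468 m³/s
Panel 2-3: Δb = 1.4 m, d̄ = (1.35+1.85)/2 = 1.6, v̄ = (0.57+0.67)/2 = 0.62 → q = 1.4×1.6×0.62 = 1.389 m³/s
Panel 3-4: Δb = 2.1 m, d̄ = (1.85+1.84)/2 = 1.845, v̄ = (0.67+0.58)/2 = 0.625 → q = 2.1×1.845×0.625 = 2.422 m³/s
Panel 4-5: Δb = 6.7 m, d̄ = (1.84+0.47)/2 = 1.155, v̄ = (0.58+0.49)/2 = 0.535 → q = 6.7×1.155×0.535 = 4.140 m³/s
Q = Σ q = 10.42 m³/s

10.4 m³/s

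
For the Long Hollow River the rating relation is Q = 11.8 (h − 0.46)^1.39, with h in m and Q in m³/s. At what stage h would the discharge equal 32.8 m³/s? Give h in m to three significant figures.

h − h₀ = (Q/C)^(1/b) = (32.8/11.8)^(1/1.39) = 2.087 m
h = 0.46 + 2.087 = 2.547 m

2.55 m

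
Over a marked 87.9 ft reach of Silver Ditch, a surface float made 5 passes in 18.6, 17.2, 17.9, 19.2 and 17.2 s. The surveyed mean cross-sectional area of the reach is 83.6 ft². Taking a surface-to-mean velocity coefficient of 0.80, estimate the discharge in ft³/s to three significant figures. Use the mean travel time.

326 ft³/s

t̄ = (18.6 + 17.2 + 17.9 + 19.2 + 17.2) / 5 = 18.02 s
v_surface = L / t̄ = 87.9 / 18.02 = 4.878 ft/s
v_mean = 0.80 × 4.878 = 3.902 ft/s
Q = A × v_mean = 83.6 × 3.902 = 326.2 ft³/s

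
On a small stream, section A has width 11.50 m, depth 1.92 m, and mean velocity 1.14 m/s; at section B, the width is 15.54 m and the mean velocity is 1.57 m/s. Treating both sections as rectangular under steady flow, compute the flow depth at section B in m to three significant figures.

1.03 m

Q = A₁V₁ = (11.50×1.92) × 1.14 = 25.17 m³/s
d₂ = Q/(b₂ V₂) = 25.17/(15.54×1.57) = 1.032 m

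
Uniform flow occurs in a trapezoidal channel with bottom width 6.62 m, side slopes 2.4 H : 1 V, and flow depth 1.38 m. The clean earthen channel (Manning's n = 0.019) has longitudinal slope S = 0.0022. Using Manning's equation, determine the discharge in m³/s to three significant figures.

A = (b + z·y)·y = (6.62 + 2.4×1.38)×1.38 = 13.71 m²
P = b + 2y√(1+z²) = 6.62 + 2×1.38×√(1+2.4²) = 13.80 m
R = A/P = 13.71/13.80 = 0.9935 m
Q = (1/n)·A·R^(2/3)·S^(1/2) = (1/0.019) × 13.71 × 0.9935^(2/3) × 0.0022^(1/2) = 33.69 m³/s

33.7 m³/s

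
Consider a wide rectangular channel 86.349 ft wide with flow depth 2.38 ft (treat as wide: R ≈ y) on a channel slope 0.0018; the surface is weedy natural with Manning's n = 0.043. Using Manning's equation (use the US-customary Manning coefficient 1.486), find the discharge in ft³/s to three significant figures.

A = b·y = 86.349 × 2.38 = 205.5 ft²
Wide channel: R ≈ y = 2.38 ft
Q = (1.486/n)·A·R^(2/3)·S^(1/2) = (1.486/0.043) × 205.5 × 2.380^(2/3) × 0.0018^(1/2) = 537.1 ft³/s

537 ft³/s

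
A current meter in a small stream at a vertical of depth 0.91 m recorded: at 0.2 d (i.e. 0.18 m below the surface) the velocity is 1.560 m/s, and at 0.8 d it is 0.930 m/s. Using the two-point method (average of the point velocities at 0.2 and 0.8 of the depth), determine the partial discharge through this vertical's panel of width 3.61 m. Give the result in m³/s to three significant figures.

4.09 m³/s

v̄ = (1.560 + 0.930) / 2 = 1.245 m/s
q = v̄ × d × w = 1.245 × 0.91 × 3.61 = 4.090 m³/s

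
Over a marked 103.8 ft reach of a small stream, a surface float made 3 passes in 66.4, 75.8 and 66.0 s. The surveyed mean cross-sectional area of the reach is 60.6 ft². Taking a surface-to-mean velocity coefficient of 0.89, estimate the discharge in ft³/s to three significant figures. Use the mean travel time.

80.7 ft³/s

t̄ = (66.4 + 75.8 + 66.0) / 3 = 69.4 s
v_surface = L / t̄ = 103.8 / 69.4 = 1.496 ft/s
v_mean = 0.89 × 1.496 = 1.331 ft/s
Q = A × v_mean = 60.6 × 1.331 = 80.67 ft³/s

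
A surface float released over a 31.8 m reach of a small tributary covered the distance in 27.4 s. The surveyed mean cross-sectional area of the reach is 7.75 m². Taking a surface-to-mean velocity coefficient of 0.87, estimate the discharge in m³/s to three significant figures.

7.83 m³/s

v_surface = L / t̄ = 31.8 / 27.4 = 1.161 m/s
v_mean = 0.87 × 1.161 = 1.010 m/s
Q = A × v_mean = 7.75 × 1.010 = 7.825 m³/s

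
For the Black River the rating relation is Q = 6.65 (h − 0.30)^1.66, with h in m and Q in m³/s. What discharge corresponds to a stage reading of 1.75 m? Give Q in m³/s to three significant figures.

12.3 m³/s

Q = 6.65 × (1.75 − 0.30)^1.66 = 6.65 × 1.45^1.66 = 12.32 m³/s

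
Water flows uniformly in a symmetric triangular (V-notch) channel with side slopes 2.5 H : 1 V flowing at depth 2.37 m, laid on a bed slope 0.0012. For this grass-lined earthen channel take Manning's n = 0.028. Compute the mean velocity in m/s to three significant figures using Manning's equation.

A = z·y² = 2.5×2.37² = 14.04 m²
P = 2y√(1+z²) = 2×2.37×√(1+2.5²) = 12.76 m
R = A/P = 14.04/12.76 = 1.100 m
Q = (1/n)·A·R^(2/3)·S^(1/2) = (1/0.028) × 14.04 × 1.100^(2/3) × 0.0012^(1/2) = 18.52 m³/s
V = Q/A = 18.52/14.04 = 1.319 m/s

1.32 m/s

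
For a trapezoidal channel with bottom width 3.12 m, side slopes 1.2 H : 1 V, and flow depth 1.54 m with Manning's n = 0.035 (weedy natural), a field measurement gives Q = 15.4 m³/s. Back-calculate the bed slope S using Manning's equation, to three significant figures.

A = (b + z·y)·y = (3.12 + 1.2×1.54)×1.54 = 7.651 m²
P = b + 2y√(1+z²) = 3.12 + 2×1.54×√(1+1.2²) = 7.931 m
R = A/P = 7.651/7.931 = 0.9646 m
S = (Q·n / (1·A·R^(2/3)))² = (15.4×0.035 / (1×7.651×0.9763))² = 0.005207

0.00521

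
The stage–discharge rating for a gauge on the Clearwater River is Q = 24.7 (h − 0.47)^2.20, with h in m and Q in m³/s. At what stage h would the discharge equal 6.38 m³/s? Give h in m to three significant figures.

h − h₀ = (Q/C)^(1/b) = (6.38/24.7)^(1/2.20) = 0.5405 m
h = 0.47 + 0.5405 = 1.010 m

1.01 m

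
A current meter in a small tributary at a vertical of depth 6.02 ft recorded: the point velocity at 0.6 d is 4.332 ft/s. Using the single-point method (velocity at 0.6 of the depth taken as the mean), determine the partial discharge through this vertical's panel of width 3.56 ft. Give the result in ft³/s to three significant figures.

92.8 ft³/s

v̄ = v₀.₆ = 4.332 ft/s
q = v̄ × d × w = 4.332 × 6.02 × 3.56 = 92.84 ft³/s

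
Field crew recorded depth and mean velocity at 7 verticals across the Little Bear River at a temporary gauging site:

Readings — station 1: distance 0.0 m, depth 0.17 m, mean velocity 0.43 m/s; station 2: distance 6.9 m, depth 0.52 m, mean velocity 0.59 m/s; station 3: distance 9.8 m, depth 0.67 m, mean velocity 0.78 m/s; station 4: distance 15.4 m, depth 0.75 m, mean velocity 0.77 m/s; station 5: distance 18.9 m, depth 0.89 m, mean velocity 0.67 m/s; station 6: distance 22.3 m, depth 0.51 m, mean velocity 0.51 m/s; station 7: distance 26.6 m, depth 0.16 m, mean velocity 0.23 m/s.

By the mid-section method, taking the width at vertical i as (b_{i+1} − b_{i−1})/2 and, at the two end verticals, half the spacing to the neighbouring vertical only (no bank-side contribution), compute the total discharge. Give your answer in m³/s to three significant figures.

9.74 m³/s

w_1 = (6.9 − 0.0)/2 = 3.45 m; q_1 = 0.43 × 0.17 × 3.45 = 0.2522 m³/s
w_2 = (9.8 − 0.0)/2 = 4.9 m; q_2 = 0.59 × 0.52 × 4.9 = 1.503 m³/s
w_3 = (15.4 − 6.9)/2 = 4.25 m; q_3 = 0.78 × 0.67 × 4.25 = 2.221 m³/s
w_4 = (18.9 − 9.8)/2 = 4.55 m; q_4 = 0.77 × 0.75 × 4.55 = 2.628 m³/s
w_5 = (22.3 − 15.4)/2 = 3.45 m; q_5 = 0.67 × 0.89 × 3.45 = 2.057 m³/s
w_6 = (26.6 − 18.9)/2 = 3.85 m; q_6 = 0.51 × 0.51 × 3.85 = 1.001 m³/s
w_7 = (26.6 − 22.3)/2 = 2.15 m; q_7 = 0.23 × 0.16 × 2.15 = 0.07912 m³/s
Q = Σ qᵢ = 9.742 m³/s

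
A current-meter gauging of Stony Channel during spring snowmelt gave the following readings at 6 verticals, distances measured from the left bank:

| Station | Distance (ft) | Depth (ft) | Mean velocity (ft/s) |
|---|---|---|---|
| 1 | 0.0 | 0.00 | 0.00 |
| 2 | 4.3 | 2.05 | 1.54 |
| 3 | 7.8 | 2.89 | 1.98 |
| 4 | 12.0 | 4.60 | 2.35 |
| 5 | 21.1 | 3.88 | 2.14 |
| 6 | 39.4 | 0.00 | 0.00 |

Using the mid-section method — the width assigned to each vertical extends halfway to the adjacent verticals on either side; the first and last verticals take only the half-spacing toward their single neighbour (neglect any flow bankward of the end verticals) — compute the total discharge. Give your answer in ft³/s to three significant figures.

220 ft³/s

w_2 = (7.8 − 0.0)/2 = 3.9 ft; q_2 = 1.54 × 2.05 × 3.9 = 12.31 ft³/s
w_3 = (12.0 − 4.3)/2 = 3.85 ft; q_3 = 1.98 × 2.89 × 3.85 = 22.03 ft³/s
w_4 = (21.1 − 7.8)/2 = 6.65 ft; q_4 = 2.35 × 4.60 × 6.65 = 71.89 ft³/s
w_5 = (39.4 − 12.0)/2 = 13.7 ft; q_5 = 2.14 × 3.88 × 13.7 = 113.8 ft³/s
Stations 1, 6 contribute zero (depth or velocity is 0).
Q = Σ qᵢ = 220.0 ft³/s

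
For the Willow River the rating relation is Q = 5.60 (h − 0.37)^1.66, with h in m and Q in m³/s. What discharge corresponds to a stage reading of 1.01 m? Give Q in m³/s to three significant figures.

2.67 m³/s

Q = 5.60 × (1.01 − 0.37)^1.66 = 5.60 × 0.64^1.66 = 2.670 m³/s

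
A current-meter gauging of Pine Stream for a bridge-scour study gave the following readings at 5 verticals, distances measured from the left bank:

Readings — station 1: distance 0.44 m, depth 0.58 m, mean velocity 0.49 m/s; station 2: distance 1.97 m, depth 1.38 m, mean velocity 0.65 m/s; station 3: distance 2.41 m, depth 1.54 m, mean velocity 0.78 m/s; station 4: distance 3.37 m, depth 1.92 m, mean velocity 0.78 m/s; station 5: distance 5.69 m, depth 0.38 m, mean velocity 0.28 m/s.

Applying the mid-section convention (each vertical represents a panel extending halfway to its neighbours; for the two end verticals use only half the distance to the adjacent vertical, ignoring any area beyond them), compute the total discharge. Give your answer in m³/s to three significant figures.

w_1 = (1.97 − 0.44)/2 = 0.765 m; q_1 = 0.49 × 0.58 × 0.765 = 0.2174 m³/s
w_2 = (2.41 − 0.44)/2 = 0.985 m; q_2 = 0.65 × 1.38 × 0.985 = 0.8835 m³/s
w_3 = (3.37 − 1.97)/2 = 0.7 m; q_3 = 0.78 × 1.54 × 0.7 = 0.8408 m³/s
w_4 = (5.69 − 2.41)/2 = 1.64 m; q_4 = 0.78 × 1.92 × 1.64 = 2.456 m³/s
w_5 = (5.69 − 3.37)/2 = 1.16 m; q_5 = 0.28 × 0.38 × 1.16 = 0.1234 m³/s
Q = Σ qᵢ = 4.521 m³/s

4.52 m³/s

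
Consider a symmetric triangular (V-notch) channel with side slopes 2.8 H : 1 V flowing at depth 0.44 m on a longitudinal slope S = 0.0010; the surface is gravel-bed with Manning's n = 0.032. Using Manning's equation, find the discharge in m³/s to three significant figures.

0.188 m³/s

A = z·y² = 2.8×0.44² = 0.5421 m²
P = 2y√(1+z²) = 2×0.44×√(1+2.8²) = 2.616 m
R = A/P = 0.5421/2.616 = 0.2072 m
Q = (1/n)·A·R^(2/3)·S^(1/2) = (1/0.032) × 0.5421 × 0.2072^(2/3) × 0.0010^(1/2) = 0.1876 m³/s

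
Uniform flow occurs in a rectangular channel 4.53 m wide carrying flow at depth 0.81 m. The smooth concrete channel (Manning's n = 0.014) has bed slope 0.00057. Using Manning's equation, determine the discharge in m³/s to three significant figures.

4.43 m³/s

A = b·y = 4.53 × 0.81 = 3.669 m²
P = b + 2y = 4.53 + 2×0.81 = 6.150 m
R = A/P = 3.669/6.150 = 0.5966 m
Q = (1/n)·A·R^(2/3)·S^(1/2) = (1/0.014) × 3.669 × 0.5966^(2/3) × 0.00057^(1/2) = 4.435 m³/s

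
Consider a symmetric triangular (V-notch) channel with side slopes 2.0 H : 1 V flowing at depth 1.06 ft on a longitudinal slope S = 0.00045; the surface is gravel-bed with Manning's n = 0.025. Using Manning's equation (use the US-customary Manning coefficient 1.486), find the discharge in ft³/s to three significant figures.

1.72 ft³/s

A = z·y² = 2.0×1.06² = 2.247 ft²
P = 2y√(1+z²) = 2×1.06×√(1+2.0²) = 4.740 ft
R = A/P = 2.247/4.740 = 0.4740 ft
Q = (1.486/n)·A·R^(2/3)·S^(1/2) = (1.486/0.025) × 2.247 × 0.4740^(2/3) × 0.00045^(1/2) = 1.723 ft³/s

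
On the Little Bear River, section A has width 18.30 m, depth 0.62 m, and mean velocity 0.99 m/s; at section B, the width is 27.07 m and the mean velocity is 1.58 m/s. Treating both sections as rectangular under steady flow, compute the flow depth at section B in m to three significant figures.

0.263 m

Q = A₁V₁ = (18.30×0.62) × 0.99 = 11.23 m³/s
d₂ = Q/(b₂ V₂) = 11.23/(27.07×1.58) = 0.2626 m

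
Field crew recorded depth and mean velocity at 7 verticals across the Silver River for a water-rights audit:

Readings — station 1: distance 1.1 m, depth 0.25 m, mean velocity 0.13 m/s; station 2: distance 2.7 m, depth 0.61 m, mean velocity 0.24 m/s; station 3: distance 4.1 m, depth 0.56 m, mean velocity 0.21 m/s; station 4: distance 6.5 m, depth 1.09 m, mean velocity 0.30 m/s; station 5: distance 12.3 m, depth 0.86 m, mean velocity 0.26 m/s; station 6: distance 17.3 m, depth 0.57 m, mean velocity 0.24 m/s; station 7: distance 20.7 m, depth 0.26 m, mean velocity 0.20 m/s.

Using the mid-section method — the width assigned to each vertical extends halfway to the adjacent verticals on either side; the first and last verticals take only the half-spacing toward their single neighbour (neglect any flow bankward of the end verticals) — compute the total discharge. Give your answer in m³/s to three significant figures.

3.68 m³/s

w_1 = (2.7 − 1.1)/2 = 0.8 m; q_1 = 0.13 × 0.25 × 0.8 = 0.02600 m³/s
w_2 = (4.1 − 1.1)/2 = 1.5 m; q_2 = 0.24 × 0.61 × 1.5 = 0.2196 m³/s
w_3 = (6.5 − 2.7)/2 = 1.9 m; q_3 = 0.21 × 0.56 × 1.9 = 0.2234 m³/s
w_4 = (12.3 − 4.1)/2 = 4.1 m; q_4 = 0.30 × 1.09 × 4.1 = 1.341 m³/s
w_5 = (17.3 − 6.5)/2 = 5.4 m; q_5 = 0.26 × 0.86 × 5.4 = 1.207 m³/s
w_6 = (20.7 − 12.3)/2 = 4.2 m; q_6 = 0.24 × 0.57 × 4.2 = 0.5746 m³/s
w_7 = (20.7 − 17.3)/2 = 1.7 m; q_7 = 0.20 × 0.26 × 1.7 = 0.08840 m³/s
Q = Σ qᵢ = 3.680 m³/s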